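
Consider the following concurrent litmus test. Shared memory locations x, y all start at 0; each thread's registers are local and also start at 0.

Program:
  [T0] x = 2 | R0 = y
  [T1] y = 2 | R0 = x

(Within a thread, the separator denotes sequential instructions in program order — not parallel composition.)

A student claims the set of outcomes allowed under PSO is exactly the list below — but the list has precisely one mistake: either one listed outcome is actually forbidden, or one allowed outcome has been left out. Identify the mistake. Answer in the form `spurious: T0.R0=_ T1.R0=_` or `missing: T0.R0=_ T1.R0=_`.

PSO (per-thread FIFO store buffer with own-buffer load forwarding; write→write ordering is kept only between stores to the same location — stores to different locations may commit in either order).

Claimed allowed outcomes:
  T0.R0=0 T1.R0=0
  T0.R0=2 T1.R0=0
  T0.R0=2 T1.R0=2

outcome vector order: (T0.R0,T1.R0)
PSO: 4 outcomes — {<0 0> <0 2> <2 0> <2 2>}
PSO∖claimed = {<0 2>}

missing: T0.R0=0 T1.R0=2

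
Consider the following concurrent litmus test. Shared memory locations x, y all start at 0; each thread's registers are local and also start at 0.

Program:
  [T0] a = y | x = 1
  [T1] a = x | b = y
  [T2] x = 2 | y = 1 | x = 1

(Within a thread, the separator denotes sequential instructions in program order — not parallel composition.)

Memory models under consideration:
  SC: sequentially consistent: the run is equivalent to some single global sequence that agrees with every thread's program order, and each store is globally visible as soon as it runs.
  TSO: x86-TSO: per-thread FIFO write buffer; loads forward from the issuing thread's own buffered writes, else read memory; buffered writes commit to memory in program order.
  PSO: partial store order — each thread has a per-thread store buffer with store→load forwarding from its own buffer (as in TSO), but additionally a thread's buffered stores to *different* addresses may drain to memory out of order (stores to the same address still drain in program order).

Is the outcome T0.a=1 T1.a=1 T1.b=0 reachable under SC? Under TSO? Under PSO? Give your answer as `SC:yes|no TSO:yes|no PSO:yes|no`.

SC:no TSO:no PSO:yes

outcome vector order: (T0.a,T1.a,T1.b)
SC: 11 outcomes — {000; 001; 010; 011; 020; 021; 100; 101; 111; 120; 121}
TSO: 11 outcomes — {000; 001; 010; 011; 020; 021; 100; 101; 111; 120; 121}
PSO: 12 outcomes — {000; 001; 010; 011; 020; 021; 100; 101; 110; 111; 120; 121}
target 110 ∈ {PSO}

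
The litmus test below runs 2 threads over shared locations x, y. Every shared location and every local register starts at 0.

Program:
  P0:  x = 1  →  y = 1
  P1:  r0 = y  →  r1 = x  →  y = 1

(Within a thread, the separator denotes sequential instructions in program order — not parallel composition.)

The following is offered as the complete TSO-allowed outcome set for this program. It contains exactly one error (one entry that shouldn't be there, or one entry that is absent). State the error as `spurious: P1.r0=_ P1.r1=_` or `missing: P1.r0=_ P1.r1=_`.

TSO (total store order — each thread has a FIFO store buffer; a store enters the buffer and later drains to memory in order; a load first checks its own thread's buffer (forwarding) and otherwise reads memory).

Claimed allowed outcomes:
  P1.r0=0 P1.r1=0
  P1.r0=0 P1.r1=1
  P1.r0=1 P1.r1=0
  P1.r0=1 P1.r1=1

spurious: P1.r0=1 P1.r1=0

outcome vector order: (P1.r0,P1.r1)
under TSO → (0,0) (0,1) (1,1)
claimed∖TSO = {(1,0)}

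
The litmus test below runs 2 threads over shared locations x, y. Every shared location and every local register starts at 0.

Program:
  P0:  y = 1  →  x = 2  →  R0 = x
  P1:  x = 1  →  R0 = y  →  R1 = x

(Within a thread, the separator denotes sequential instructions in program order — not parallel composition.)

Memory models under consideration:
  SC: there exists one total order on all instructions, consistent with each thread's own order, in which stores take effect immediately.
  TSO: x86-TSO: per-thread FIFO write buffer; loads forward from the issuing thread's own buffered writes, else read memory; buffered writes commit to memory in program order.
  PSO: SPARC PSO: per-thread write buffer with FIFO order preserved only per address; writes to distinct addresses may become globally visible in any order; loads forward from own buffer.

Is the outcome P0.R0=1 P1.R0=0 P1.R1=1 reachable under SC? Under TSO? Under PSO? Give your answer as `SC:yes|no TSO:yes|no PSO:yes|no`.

SC:no TSO:yes PSO:yes

outcome vector order: (P0.R0,P1.R0,P1.R1)
SC (5): 1/1/1 2/0/1 2/0/2 2/1/1 2/1/2
TSO (6): 1/0/1 1/1/1 2/0/1 2/0/2 2/1/1 2/1/2
PSO (6): 1/0/1 1/1/1 2/0/1 2/0/2 2/1/1 2/1/2
target 1/0/1 ∈ {TSO,PSO}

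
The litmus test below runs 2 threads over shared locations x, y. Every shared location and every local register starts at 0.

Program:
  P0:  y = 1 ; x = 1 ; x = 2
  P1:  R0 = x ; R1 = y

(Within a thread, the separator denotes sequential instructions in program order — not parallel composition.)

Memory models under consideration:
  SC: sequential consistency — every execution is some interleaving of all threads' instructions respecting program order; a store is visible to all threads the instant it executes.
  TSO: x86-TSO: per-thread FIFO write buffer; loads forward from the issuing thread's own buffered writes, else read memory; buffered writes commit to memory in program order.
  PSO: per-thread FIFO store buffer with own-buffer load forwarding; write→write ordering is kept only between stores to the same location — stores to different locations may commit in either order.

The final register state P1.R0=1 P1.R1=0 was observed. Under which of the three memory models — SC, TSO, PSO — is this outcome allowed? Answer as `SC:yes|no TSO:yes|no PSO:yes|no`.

outcome vector order: (P1.R0,P1.R1)
[SC] allowed = {<0 0>; <0 1>; <1 1>; <2 1>}
[TSO] allowed = {<0 0>; <0 1>; <1 1>; <2 1>}
[PSO] allowed = {<0 0>; <0 1>; <1 0>; <1 1>; <2 0>; <2 1>}
target <1 0> ∈ {PSO}

SC:no TSO:no PSO:yes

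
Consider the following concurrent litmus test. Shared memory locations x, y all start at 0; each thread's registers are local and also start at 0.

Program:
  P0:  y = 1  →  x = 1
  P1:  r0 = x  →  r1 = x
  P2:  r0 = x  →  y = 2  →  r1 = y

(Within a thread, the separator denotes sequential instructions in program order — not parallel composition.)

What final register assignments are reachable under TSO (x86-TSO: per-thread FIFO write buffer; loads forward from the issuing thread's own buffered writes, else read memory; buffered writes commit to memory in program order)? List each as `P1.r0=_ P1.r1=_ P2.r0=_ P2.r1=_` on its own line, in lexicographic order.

P1.r0=0 P1.r1=0 P2.r0=0 P2.r1=1
P1.r0=0 P1.r1=0 P2.r0=0 P2.r1=2
P1.r0=0 P1.r1=0 P2.r0=1 P2.r1=2
P1.r0=0 P1.r1=1 P2.r0=0 P2.r1=1
P1.r0=0 P1.r1=1 P2.r0=0 P2.r1=2
P1.r0=0 P1.r1=1 P2.r0=1 P2.r1=2
P1.r0=1 P1.r1=1 P2.r0=0 P2.r1=1
P1.r0=1 P1.r1=1 P2.r0=0 P2.r1=2
P1.r0=1 P1.r1=1 P2.r0=1 P2.r1=2

outcome vector order: (P1.r0,P1.r1,P2.r0,P2.r1)
|TSO outcomes| = 9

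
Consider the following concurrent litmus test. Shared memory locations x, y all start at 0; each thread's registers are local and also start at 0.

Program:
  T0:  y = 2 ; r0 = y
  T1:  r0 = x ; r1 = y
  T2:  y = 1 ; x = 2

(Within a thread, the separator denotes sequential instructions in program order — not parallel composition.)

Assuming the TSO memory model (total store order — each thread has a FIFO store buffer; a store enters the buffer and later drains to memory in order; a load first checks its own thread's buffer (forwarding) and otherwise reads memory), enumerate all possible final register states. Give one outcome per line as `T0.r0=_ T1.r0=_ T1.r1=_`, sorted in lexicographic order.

outcome vector order: (T0.r0,T1.r0,T1.r1)
|TSO outcomes| = 9

T0.r0=1 T1.r0=0 T1.r1=0
T0.r0=1 T1.r0=0 T1.r1=1
T0.r0=1 T1.r0=0 T1.r1=2
T0.r0=1 T1.r0=2 T1.r1=1
T0.r0=2 T1.r0=0 T1.r1=0
T0.r0=2 T1.r0=0 T1.r1=1
T0.r0=2 T1.r0=0 T1.r1=2
T0.r0=2 T1.r0=2 T1.r1=1
T0.r0=2 T1.r0=2 T1.r1=2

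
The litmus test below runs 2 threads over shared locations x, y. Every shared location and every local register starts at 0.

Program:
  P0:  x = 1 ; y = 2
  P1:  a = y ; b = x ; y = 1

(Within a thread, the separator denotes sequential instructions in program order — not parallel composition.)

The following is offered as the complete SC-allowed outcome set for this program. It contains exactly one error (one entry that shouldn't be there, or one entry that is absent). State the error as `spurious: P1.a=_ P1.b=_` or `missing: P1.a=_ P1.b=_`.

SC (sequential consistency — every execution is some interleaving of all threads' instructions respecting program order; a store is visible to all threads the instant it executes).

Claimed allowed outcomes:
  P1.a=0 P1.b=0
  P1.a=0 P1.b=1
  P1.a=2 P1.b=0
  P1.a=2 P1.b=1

spurious: P1.a=2 P1.b=0

outcome vector order: (P1.a,P1.b)
SC (3): 00, 01, 21
claimed∖SC = {20}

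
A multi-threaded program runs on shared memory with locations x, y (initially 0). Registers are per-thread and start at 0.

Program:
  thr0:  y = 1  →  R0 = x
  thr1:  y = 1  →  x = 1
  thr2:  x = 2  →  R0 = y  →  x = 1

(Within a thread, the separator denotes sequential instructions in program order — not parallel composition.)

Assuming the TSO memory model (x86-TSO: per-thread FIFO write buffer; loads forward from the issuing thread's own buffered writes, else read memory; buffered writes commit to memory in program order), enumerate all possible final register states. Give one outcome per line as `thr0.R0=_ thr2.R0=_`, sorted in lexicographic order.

outcome vector order: (thr0.R0,thr2.R0)
|TSO outcomes| = 6

thr0.R0=0 thr2.R0=0
thr0.R0=0 thr2.R0=1
thr0.R0=1 thr2.R0=0
thr0.R0=1 thr2.R0=1
thr0.R0=2 thr2.R0=0
thr0.R0=2 thr2.R0=1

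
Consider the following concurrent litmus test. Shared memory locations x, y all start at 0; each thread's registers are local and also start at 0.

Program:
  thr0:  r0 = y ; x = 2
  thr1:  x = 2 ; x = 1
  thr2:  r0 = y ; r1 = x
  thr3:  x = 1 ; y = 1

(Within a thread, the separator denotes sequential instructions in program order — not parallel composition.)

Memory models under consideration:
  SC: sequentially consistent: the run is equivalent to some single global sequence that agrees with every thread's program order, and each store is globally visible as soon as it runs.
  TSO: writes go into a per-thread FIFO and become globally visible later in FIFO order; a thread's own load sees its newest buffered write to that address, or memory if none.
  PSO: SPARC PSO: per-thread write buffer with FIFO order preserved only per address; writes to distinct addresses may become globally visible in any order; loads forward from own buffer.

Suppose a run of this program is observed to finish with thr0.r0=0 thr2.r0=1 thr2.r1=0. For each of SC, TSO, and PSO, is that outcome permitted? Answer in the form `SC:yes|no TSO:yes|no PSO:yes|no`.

outcome vector order: (thr0.r0,thr2.r0,thr2.r1)
SC (10): 000, 001, 002, 011, 012, 100, 101, 102, 111, 112
TSO (10): 000, 001, 002, 011, 012, 100, 101, 102, 111, 112
PSO (12): 000, 001, 002, 010, 011, 012, 100, 101, 102, 110, 111, 112
target 010 ∈ {PSO}

SC:no TSO:no PSO:yes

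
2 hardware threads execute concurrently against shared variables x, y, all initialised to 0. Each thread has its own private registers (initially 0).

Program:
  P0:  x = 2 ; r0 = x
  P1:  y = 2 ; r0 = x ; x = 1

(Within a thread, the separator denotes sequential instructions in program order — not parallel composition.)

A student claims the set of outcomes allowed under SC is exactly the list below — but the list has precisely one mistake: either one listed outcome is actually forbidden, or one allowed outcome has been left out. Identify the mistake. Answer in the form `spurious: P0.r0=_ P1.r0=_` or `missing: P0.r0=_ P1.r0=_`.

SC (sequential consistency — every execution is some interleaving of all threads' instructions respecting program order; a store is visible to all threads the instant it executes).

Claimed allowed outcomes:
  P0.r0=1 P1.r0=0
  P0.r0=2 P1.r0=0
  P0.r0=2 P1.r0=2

outcome vector order: (P0.r0,P1.r0)
SC (4): (1,0), (1,2), (2,0), (2,2)
SC∖claimed = {(1,2)}

missing: P0.r0=1 P1.r0=2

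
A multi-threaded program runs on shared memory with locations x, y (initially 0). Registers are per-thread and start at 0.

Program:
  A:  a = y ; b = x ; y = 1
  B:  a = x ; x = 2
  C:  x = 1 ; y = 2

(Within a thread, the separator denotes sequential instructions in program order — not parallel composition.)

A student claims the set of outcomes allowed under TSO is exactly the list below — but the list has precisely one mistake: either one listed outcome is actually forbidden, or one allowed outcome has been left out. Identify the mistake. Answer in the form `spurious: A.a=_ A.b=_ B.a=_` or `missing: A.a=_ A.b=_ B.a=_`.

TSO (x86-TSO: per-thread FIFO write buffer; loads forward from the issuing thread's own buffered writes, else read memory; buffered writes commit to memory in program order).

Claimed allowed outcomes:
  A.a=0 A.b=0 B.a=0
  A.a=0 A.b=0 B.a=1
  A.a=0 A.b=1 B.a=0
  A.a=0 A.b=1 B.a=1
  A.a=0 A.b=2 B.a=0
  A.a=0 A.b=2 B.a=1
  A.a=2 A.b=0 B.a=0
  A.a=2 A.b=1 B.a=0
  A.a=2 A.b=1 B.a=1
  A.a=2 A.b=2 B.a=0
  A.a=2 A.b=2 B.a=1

spurious: A.a=2 A.b=0 B.a=0

outcome vector order: (A.a,A.b,B.a)
TSO (10): 000 001 010 011 020 021 210 211 220 221
claimed∖TSO = {200}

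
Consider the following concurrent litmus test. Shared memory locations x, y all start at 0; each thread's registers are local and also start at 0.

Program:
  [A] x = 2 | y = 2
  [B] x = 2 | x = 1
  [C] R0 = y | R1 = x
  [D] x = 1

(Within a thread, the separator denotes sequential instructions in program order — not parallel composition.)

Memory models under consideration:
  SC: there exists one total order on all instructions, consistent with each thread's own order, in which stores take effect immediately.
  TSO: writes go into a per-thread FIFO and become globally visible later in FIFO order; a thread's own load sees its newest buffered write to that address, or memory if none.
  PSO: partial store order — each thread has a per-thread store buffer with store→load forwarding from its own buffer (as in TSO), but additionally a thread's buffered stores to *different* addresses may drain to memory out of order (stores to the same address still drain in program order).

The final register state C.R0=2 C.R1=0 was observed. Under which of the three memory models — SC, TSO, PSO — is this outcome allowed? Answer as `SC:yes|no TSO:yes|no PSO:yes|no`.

SC:no TSO:no PSO:yes

outcome vector order: (C.R0,C.R1)
SC (5): 00, 01, 02, 21, 22
TSO (5): 00, 01, 02, 21, 22
PSO (6): 00, 01, 02, 20, 21, 22
target 20 ∈ {PSO}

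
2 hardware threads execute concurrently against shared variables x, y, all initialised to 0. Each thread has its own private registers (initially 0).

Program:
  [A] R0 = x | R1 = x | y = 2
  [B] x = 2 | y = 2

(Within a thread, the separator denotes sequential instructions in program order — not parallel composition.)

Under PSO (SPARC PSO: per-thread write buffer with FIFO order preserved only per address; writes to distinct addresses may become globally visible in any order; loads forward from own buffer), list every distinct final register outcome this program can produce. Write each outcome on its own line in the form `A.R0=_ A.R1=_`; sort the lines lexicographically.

outcome vector order: (A.R0,A.R1)
|PSO outcomes| = 3

A.R0=0 A.R1=0
A.R0=0 A.R1=2
A.R0=2 A.R1=2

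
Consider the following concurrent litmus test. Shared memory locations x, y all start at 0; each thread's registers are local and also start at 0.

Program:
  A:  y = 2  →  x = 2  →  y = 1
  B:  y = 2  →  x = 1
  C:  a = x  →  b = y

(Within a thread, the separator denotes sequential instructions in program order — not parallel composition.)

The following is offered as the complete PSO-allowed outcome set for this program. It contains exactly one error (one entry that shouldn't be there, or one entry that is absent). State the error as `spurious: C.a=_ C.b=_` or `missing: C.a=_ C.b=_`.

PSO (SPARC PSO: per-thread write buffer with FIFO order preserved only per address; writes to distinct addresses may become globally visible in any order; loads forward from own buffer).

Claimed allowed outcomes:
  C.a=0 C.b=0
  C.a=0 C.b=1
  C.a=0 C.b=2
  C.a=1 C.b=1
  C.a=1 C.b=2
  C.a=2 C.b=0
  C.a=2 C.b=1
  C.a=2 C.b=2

missing: C.a=1 C.b=0

outcome vector order: (C.a,C.b)
PSO (9): 0/0; 0/1; 0/2; 1/0; 1/1; 1/2; 2/0; 2/1; 2/2
PSO∖claimed = {1/0}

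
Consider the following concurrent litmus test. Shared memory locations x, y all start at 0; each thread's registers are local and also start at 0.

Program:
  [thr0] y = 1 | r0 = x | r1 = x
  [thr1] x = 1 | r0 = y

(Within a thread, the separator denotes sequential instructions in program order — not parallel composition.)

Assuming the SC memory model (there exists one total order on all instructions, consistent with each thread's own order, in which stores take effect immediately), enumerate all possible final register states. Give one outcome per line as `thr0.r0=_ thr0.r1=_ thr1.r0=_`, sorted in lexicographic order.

thr0.r0=0 thr0.r1=0 thr1.r0=1
thr0.r0=0 thr0.r1=1 thr1.r0=1
thr0.r0=1 thr0.r1=1 thr1.r0=0
thr0.r0=1 thr0.r1=1 thr1.r0=1

outcome vector order: (thr0.r0,thr0.r1,thr1.r0)
|SC outcomes| = 4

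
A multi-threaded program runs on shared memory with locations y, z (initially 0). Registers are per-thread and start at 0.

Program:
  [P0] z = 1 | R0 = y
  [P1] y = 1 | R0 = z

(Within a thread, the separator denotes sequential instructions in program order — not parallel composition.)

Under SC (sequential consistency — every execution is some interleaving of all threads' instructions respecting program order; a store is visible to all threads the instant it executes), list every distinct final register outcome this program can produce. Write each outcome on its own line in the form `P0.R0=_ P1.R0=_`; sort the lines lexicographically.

outcome vector order: (P0.R0,P1.R0)
|SC outcomes| = 3

P0.R0=0 P1.R0=1
P0.R0=1 P1.R0=0
P0.R0=1 P1.R0=1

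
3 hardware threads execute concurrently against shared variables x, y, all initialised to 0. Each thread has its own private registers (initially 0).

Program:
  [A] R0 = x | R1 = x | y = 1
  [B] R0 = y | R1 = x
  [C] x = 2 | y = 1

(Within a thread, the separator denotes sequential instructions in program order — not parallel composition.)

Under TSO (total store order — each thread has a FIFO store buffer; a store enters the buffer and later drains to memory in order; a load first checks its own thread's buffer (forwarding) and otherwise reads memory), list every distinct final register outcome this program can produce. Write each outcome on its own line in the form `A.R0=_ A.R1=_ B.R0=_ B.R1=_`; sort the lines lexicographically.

outcome vector order: (A.R0,A.R1,B.R0,B.R1)
|TSO outcomes| = 10

A.R0=0 A.R1=0 B.R0=0 B.R1=0
A.R0=0 A.R1=0 B.R0=0 B.R1=2
A.R0=0 A.R1=0 B.R0=1 B.R1=0
A.R0=0 A.R1=0 B.R0=1 B.R1=2
A.R0=0 A.R1=2 B.R0=0 B.R1=0
A.R0=0 A.R1=2 B.R0=0 B.R1=2
A.R0=0 A.R1=2 B.R0=1 B.R1=2
A.R0=2 A.R1=2 B.R0=0 B.R1=0
A.R0=2 A.R1=2 B.R0=0 B.R1=2
A.R0=2 A.R1=2 B.R0=1 B.R1=2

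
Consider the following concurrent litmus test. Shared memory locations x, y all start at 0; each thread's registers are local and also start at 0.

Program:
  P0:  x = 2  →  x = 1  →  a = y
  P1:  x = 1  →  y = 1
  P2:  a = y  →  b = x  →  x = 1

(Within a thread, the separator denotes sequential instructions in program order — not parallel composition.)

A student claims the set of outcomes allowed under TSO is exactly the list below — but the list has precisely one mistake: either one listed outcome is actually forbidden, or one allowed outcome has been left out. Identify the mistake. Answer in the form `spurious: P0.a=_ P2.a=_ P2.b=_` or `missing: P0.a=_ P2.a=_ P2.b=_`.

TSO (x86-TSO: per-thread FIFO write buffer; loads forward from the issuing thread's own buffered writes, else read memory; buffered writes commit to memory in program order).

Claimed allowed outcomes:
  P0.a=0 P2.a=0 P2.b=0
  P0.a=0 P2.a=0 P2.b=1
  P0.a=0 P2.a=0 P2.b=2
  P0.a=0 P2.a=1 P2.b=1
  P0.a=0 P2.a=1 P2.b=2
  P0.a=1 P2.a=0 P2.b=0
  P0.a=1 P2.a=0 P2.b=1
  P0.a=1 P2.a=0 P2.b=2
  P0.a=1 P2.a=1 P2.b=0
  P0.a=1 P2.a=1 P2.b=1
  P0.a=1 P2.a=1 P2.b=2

spurious: P0.a=1 P2.a=1 P2.b=0

outcome vector order: (P0.a,P2.a,P2.b)
under TSO → 000, 001, 002, 011, 012, 100, 101, 102, 111, 112
claimed∖TSO = {110}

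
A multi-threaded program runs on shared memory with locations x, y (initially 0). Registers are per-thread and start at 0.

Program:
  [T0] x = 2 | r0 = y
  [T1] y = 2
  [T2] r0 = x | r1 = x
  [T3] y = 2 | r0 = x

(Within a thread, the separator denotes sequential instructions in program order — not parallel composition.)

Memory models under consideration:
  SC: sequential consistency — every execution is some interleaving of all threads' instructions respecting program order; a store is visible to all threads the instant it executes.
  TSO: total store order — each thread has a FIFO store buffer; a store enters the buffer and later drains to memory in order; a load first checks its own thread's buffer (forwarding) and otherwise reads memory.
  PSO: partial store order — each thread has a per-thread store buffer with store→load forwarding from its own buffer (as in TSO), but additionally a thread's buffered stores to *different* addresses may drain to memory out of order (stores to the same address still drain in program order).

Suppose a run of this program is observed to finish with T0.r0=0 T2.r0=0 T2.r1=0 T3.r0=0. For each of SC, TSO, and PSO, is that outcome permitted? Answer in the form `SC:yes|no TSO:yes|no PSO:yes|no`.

SC:no TSO:yes PSO:yes

outcome vector order: (T0.r0,T2.r0,T2.r1,T3.r0)
[SC] allowed = {<0 0 0 2>; <0 0 2 2>; <0 2 2 2>; <2 0 0 0>; <2 0 0 2>; <2 0 2 0>; <2 0 2 2>; <2 2 2 0>; <2 2 2 2>}
[TSO] allowed = {<0 0 0 0>; <0 0 0 2>; <0 0 2 0>; <0 0 2 2>; <0 2 2 0>; <0 2 2 2>; <2 0 0 0>; <2 0 0 2>; <2 0 2 0>; <2 0 2 2>; <2 2 2 0>; <2 2 2 2>}
[PSO] allowed = {<0 0 0 0>; <0 0 0 2>; <0 0 2 0>; <0 0 2 2>; <0 2 2 0>; <0 2 2 2>; <2 0 0 0>; <2 0 0 2>; <2 0 2 0>; <2 0 2 2>; <2 2 2 0>; <2 2 2 2>}
target <0 0 0 0> ∈ {TSO,PSO}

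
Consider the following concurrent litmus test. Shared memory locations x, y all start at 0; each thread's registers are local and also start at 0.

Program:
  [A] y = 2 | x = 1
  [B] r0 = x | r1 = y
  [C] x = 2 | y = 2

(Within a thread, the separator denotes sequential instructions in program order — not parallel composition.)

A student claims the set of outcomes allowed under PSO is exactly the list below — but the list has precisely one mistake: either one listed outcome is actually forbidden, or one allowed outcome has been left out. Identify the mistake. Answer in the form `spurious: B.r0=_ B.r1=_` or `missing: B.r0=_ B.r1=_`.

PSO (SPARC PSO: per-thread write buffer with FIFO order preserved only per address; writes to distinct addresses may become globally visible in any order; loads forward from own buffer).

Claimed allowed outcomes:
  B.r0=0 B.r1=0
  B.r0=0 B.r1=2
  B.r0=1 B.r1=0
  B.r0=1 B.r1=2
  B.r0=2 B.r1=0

missing: B.r0=2 B.r1=2

outcome vector order: (B.r0,B.r1)
[PSO] allowed = {0/0; 0/2; 1/0; 1/2; 2/0; 2/2}
PSO∖claimed = {2/2}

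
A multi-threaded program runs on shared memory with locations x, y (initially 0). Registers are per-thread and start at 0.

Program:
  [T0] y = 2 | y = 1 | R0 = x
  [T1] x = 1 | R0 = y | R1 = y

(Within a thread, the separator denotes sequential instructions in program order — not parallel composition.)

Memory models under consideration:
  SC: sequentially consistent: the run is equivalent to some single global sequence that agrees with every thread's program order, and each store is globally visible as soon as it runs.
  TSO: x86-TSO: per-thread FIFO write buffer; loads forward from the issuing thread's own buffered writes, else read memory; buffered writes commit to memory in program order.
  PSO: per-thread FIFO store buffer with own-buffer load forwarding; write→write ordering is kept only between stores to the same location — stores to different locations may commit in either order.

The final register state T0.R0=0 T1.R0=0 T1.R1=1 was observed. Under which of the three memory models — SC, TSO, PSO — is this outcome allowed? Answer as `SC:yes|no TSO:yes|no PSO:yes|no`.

SC:no TSO:yes PSO:yes

outcome vector order: (T0.R0,T1.R0,T1.R1)
under SC → 0/1/1, 1/0/0, 1/0/1, 1/0/2, 1/1/1, 1/2/1, 1/2/2
under TSO → 0/0/0, 0/0/1, 0/0/2, 0/1/1, 0/2/1, 0/2/2, 1/0/0, 1/0/1, 1/0/2, 1/1/1, 1/2/1, 1/2/2
under PSO → 0/0/0, 0/0/1, 0/0/2, 0/1/1, 0/2/1, 0/2/2, 1/0/0, 1/0/1, 1/0/2, 1/1/1, 1/2/1, 1/2/2
target 0/0/1 ∈ {TSO,PSO}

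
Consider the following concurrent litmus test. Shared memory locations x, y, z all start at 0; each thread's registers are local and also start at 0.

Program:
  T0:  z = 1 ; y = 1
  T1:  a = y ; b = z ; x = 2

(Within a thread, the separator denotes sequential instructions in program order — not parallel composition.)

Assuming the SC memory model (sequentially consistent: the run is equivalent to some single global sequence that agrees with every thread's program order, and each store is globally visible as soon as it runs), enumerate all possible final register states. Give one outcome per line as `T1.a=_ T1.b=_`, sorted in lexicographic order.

T1.a=0 T1.b=0
T1.a=0 T1.b=1
T1.a=1 T1.b=1

outcome vector order: (T1.a,T1.b)
|SC outcomes| = 3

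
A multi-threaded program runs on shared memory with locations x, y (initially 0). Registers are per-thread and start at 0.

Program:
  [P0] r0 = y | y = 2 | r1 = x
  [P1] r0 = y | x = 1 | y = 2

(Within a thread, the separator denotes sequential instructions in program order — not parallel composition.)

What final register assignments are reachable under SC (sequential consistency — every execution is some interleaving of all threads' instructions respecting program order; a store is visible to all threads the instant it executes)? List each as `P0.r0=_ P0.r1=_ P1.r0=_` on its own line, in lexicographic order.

P0.r0=0 P0.r1=0 P1.r0=0
P0.r0=0 P0.r1=0 P1.r0=2
P0.r0=0 P0.r1=1 P1.r0=0
P0.r0=0 P0.r1=1 P1.r0=2
P0.r0=2 P0.r1=1 P1.r0=0

outcome vector order: (P0.r0,P0.r1,P1.r0)
|SC outcomes| = 5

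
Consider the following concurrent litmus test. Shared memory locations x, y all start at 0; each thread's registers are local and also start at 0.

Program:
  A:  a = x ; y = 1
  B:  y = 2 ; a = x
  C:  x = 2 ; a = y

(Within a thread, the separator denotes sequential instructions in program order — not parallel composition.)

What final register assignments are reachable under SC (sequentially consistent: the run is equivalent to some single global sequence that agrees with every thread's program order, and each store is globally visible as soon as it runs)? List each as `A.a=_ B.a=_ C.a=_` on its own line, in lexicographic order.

outcome vector order: (A.a,B.a,C.a)
|SC outcomes| = 10

A.a=0 B.a=0 C.a=1
A.a=0 B.a=0 C.a=2
A.a=0 B.a=2 C.a=0
A.a=0 B.a=2 C.a=1
A.a=0 B.a=2 C.a=2
A.a=2 B.a=0 C.a=1
A.a=2 B.a=0 C.a=2
A.a=2 B.a=2 C.a=0
A.a=2 B.a=2 C.a=1
A.a=2 B.a=2 C.a=2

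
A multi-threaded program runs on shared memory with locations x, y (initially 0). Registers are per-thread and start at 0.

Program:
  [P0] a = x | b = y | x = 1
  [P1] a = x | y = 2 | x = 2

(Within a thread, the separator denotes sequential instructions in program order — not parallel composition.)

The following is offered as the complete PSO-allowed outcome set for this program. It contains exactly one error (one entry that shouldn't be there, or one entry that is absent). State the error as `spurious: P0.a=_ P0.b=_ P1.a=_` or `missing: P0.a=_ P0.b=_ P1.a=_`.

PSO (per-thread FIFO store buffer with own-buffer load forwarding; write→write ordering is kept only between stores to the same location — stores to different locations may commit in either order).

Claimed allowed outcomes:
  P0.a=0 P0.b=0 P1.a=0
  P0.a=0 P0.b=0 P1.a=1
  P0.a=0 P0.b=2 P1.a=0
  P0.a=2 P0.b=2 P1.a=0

outcome vector order: (P0.a,P0.b,P1.a)
[PSO] allowed = {<0 0 0>, <0 0 1>, <0 2 0>, <2 0 0>, <2 2 0>}
PSO∖claimed = {<2 0 0>}

missing: P0.a=2 P0.b=0 P1.a=0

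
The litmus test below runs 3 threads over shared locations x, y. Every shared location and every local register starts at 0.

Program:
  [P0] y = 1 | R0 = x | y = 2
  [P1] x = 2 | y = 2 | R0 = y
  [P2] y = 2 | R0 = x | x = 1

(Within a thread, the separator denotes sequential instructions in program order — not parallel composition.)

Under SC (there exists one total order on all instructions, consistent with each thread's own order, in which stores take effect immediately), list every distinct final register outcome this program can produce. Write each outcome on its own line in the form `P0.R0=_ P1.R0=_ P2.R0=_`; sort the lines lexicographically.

outcome vector order: (P0.R0,P1.R0,P2.R0)
|SC outcomes| = 10

P0.R0=0 P1.R0=2 P2.R0=0
P0.R0=0 P1.R0=2 P2.R0=2
P0.R0=1 P1.R0=1 P2.R0=0
P0.R0=1 P1.R0=1 P2.R0=2
P0.R0=1 P1.R0=2 P2.R0=0
P0.R0=1 P1.R0=2 P2.R0=2
P0.R0=2 P1.R0=1 P2.R0=0
P0.R0=2 P1.R0=1 P2.R0=2
P0.R0=2 P1.R0=2 P2.R0=0
P0.R0=2 P1.R0=2 P2.R0=2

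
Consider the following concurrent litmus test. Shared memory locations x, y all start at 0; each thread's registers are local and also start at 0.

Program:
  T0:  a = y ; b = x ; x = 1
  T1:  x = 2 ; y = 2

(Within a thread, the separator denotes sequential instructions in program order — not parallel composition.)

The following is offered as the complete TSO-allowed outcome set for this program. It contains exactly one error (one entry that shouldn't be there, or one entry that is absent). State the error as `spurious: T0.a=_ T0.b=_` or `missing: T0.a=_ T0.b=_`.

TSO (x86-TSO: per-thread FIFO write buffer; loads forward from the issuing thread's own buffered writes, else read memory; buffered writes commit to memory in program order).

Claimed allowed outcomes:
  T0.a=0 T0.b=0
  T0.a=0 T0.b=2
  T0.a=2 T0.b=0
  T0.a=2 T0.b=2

outcome vector order: (T0.a,T0.b)
TSO (3): (0,0); (0,2); (2,2)
claimed∖TSO = {(2,0)}

spurious: T0.a=2 T0.b=0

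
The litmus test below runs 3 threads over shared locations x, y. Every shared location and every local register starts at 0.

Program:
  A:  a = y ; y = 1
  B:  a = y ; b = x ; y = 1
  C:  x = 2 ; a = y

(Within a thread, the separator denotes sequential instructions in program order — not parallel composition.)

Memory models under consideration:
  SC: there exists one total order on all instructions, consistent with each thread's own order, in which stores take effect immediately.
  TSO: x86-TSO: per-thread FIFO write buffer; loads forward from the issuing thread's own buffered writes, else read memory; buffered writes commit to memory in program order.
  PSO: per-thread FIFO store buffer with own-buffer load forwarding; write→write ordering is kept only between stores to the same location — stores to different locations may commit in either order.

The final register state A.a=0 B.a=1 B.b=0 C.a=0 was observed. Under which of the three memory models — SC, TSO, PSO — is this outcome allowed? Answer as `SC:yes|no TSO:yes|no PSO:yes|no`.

SC:no TSO:yes PSO:yes

outcome vector order: (A.a,B.a,B.b,C.a)
under SC → 0/0/0/0; 0/0/0/1; 0/0/2/0; 0/0/2/1; 0/1/0/1; 0/1/2/0; 0/1/2/1; 1/0/0/0; 1/0/0/1; 1/0/2/0; 1/0/2/1
under TSO → 0/0/0/0; 0/0/0/1; 0/0/2/0; 0/0/2/1; 0/1/0/0; 0/1/0/1; 0/1/2/0; 0/1/2/1; 1/0/0/0; 1/0/0/1; 1/0/2/0; 1/0/2/1
under PSO → 0/0/0/0; 0/0/0/1; 0/0/2/0; 0/0/2/1; 0/1/0/0; 0/1/0/1; 0/1/2/0; 0/1/2/1; 1/0/0/0; 1/0/0/1; 1/0/2/0; 1/0/2/1
target 0/1/0/0 ∈ {TSO,PSO}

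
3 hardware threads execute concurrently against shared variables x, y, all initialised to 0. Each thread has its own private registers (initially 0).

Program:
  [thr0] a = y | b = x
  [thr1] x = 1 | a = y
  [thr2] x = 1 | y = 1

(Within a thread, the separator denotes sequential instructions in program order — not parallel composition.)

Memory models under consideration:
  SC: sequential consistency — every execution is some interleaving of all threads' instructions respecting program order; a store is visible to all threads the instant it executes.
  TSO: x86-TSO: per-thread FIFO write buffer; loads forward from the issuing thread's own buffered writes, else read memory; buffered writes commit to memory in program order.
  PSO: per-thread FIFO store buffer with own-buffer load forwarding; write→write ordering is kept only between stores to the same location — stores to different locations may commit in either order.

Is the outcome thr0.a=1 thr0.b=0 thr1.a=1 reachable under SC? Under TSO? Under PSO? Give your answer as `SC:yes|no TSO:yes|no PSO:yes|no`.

outcome vector order: (thr0.a,thr0.b,thr1.a)
SC (6): 0/0/0, 0/0/1, 0/1/0, 0/1/1, 1/1/0, 1/1/1
TSO (6): 0/0/0, 0/0/1, 0/1/0, 0/1/1, 1/1/0, 1/1/1
PSO (8): 0/0/0, 0/0/1, 0/1/0, 0/1/1, 1/0/0, 1/0/1, 1/1/0, 1/1/1
target 1/0/1 ∈ {PSO}

SC:no TSO:no PSO:yes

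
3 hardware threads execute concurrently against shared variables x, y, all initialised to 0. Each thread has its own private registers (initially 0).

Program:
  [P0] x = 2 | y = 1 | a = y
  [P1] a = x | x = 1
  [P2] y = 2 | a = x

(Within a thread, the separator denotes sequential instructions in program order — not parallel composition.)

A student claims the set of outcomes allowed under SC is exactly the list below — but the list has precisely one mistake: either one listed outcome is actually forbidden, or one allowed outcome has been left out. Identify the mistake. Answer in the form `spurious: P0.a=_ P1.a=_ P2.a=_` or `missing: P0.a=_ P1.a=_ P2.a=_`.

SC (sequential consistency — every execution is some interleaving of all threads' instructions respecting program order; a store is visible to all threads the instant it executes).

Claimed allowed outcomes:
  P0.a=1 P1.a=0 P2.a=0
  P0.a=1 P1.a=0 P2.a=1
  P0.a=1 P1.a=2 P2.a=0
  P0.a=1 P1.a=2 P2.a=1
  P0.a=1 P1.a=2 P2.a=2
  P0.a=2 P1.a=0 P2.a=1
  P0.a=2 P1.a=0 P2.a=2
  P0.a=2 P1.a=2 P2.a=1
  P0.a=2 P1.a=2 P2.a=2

outcome vector order: (P0.a,P1.a,P2.a)
SC (10): 100, 101, 102, 120, 121, 122, 201, 202, 221, 222
SC∖claimed = {102}

missing: P0.a=1 P1.a=0 P2.a=2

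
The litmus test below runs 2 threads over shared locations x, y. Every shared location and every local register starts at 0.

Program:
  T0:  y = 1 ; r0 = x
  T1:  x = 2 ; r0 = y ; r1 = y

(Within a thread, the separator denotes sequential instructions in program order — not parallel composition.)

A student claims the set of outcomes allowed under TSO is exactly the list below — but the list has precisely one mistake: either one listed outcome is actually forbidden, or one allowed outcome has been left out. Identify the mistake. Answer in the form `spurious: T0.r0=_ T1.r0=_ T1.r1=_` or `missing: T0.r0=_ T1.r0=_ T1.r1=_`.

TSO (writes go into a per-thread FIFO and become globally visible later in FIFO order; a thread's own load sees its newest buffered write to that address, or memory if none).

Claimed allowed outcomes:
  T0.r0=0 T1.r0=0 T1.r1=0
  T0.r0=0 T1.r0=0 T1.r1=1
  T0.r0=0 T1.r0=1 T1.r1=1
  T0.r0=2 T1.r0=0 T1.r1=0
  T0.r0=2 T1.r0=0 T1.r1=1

outcome vector order: (T0.r0,T1.r0,T1.r1)
under TSO → 0/0/0; 0/0/1; 0/1/1; 2/0/0; 2/0/1; 2/1/1
TSO∖claimed = {2/1/1}

missing: T0.r0=2 T1.r0=1 T1.r1=1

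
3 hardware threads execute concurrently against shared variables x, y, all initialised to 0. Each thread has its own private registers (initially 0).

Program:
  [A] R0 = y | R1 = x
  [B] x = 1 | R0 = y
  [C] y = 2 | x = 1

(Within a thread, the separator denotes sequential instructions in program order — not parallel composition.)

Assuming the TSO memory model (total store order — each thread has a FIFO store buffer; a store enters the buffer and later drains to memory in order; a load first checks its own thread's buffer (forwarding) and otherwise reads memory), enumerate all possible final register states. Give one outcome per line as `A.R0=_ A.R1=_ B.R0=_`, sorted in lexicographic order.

outcome vector order: (A.R0,A.R1,B.R0)
|TSO outcomes| = 8

A.R0=0 A.R1=0 B.R0=0
A.R0=0 A.R1=0 B.R0=2
A.R0=0 A.R1=1 B.R0=0
A.R0=0 A.R1=1 B.R0=2
A.R0=2 A.R1=0 B.R0=0
A.R0=2 A.R1=0 B.R0=2
A.R0=2 A.R1=1 B.R0=0
A.R0=2 A.R1=1 B.R0=2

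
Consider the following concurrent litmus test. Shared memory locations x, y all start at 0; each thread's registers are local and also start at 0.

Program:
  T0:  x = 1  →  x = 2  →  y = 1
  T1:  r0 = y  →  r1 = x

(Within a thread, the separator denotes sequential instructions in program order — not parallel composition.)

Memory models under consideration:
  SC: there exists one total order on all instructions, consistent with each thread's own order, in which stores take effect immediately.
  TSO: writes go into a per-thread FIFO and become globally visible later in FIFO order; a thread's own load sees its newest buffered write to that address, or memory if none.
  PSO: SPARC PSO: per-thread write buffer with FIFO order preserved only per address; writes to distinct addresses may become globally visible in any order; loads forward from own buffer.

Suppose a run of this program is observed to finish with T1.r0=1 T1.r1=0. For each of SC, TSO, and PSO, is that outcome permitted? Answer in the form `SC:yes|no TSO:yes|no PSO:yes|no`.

outcome vector order: (T1.r0,T1.r1)
SC: 4 outcomes — {(0,0); (0,1); (0,2); (1,2)}
TSO: 4 outcomes — {(0,0); (0,1); (0,2); (1,2)}
PSO: 6 outcomes — {(0,0); (0,1); (0,2); (1,0); (1,1); (1,2)}
target (1,0) ∈ {PSO}

SC:no TSO:no PSO:yes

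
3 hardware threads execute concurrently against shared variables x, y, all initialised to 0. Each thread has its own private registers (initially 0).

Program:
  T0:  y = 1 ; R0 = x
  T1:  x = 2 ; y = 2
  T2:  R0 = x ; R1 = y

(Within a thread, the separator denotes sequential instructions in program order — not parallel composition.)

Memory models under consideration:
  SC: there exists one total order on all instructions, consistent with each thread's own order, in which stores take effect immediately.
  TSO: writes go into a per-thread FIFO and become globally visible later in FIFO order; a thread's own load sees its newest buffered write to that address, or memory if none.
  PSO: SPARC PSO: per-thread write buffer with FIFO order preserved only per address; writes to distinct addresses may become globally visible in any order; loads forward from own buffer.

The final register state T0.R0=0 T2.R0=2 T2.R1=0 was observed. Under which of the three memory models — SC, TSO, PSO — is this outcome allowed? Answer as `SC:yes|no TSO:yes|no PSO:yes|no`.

outcome vector order: (T0.R0,T2.R0,T2.R1)
[SC] allowed = {000, 001, 002, 021, 022, 200, 201, 202, 220, 221, 222}
[TSO] allowed = {000, 001, 002, 020, 021, 022, 200, 201, 202, 220, 221, 222}
[PSO] allowed = {000, 001, 002, 020, 021, 022, 200, 201, 202, 220, 221, 222}
target 020 ∈ {TSO,PSO}

SC:no TSO:yes PSO:yes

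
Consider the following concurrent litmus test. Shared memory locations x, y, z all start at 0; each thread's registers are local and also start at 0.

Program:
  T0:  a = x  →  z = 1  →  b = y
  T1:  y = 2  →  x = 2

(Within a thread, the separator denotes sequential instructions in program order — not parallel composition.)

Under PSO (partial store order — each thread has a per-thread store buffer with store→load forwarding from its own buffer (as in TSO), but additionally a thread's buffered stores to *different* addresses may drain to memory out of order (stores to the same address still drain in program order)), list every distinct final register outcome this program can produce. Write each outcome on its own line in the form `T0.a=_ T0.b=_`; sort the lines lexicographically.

T0.a=0 T0.b=0
T0.a=0 T0.b=2
T0.a=2 T0.b=0
T0.a=2 T0.b=2

outcome vector order: (T0.a,T0.b)
|PSO outcomes| = 4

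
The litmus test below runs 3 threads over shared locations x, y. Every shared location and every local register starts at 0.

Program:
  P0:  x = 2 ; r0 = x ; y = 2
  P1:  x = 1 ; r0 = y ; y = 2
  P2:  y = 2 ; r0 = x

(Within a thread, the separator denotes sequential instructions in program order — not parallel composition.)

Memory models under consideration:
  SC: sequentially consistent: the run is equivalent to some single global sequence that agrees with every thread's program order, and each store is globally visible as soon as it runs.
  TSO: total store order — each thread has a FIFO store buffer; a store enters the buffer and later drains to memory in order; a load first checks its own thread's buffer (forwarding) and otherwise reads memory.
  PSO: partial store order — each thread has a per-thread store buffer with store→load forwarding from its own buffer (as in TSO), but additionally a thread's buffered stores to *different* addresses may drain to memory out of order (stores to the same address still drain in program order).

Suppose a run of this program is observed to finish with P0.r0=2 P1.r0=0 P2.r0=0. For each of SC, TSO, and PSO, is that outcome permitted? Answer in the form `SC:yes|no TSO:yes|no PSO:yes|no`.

SC:no TSO:yes PSO:yes

outcome vector order: (P0.r0,P1.r0,P2.r0)
SC: 9 outcomes — {<1 0 1>; <1 2 0>; <1 2 1>; <1 2 2>; <2 0 1>; <2 0 2>; <2 2 0>; <2 2 1>; <2 2 2>}
TSO: 12 outcomes — {<1 0 0>; <1 0 1>; <1 0 2>; <1 2 0>; <1 2 1>; <1 2 2>; <2 0 0>; <2 0 1>; <2 0 2>; <2 2 0>; <2 2 1>; <2 2 2>}
PSO: 12 outcomes — {<1 0 0>; <1 0 1>; <1 0 2>; <1 2 0>; <1 2 1>; <1 2 2>; <2 0 0>; <2 0 1>; <2 0 2>; <2 2 0>; <2 2 1>; <2 2 2>}
target <2 0 0> ∈ {TSO,PSO}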